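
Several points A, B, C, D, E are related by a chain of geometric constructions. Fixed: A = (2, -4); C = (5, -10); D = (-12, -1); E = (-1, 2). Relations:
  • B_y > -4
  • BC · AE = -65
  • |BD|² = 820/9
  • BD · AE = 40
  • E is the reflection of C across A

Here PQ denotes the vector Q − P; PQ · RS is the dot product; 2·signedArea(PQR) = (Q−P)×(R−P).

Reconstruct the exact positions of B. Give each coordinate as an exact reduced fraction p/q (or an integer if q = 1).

B = (-8/3, -3)

1. B_x = -8/3  [line 3·x + -6·y + -10 = 0 ∩ |BD|² = 820/9]
2. B_y = -3  [line 3·x + -6·y + -10 = 0 ∩ |BD|² = 820/9]
   → B = (-8/3, -3)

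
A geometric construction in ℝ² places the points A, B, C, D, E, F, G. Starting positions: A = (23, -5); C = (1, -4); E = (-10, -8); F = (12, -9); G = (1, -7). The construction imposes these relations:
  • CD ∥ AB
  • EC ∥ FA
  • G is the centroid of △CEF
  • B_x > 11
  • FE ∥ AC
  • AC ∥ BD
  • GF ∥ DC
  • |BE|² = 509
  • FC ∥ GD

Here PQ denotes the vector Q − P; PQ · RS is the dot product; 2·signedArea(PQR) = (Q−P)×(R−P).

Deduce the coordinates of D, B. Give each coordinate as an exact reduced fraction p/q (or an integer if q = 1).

B = (12, -3)
D = (-10, -2)

1. D_x = -10  [GF ∥ DC ∩ FC ∥ GD]
2. D_y = -2  [GF ∥ DC ∩ FC ∥ GD]
   → D = (-10, -2)
3. B_x = 12  [AC ∥ BD ∩ CD ∥ AB]
4. B_y = -3  [AC ∥ BD ∩ CD ∥ AB]
   → B = (12, -3)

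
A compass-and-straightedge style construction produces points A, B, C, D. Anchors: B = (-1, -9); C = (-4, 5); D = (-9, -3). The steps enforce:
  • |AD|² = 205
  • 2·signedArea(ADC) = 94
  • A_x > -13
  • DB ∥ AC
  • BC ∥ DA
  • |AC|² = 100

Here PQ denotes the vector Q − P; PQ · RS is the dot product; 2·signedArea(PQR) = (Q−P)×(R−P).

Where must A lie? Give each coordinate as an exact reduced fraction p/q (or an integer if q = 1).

1. A_x = -12  [DB ∥ AC ∩ BC ∥ DA]
2. A_y = 11  [DB ∥ AC ∩ BC ∥ DA]
   → A = (-12, 11)

A = (-12, 11)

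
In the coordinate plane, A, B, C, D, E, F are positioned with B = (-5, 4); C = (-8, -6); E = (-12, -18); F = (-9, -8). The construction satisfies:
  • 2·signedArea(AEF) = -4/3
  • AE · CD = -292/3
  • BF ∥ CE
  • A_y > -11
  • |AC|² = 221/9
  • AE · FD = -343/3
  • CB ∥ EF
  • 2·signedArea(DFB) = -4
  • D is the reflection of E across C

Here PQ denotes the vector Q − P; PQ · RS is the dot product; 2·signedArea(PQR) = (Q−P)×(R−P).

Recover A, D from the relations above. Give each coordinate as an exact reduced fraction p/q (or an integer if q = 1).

A = (-29/3, -32/3)
D = (-4, 6)

1. D_x = -4  [D is the reflection of E across C]
2. D_y = 6  [D is the reflection of E across C]
   → D = (-4, 6)
3. A_x = -29/3  [AE · FD = -343/3 ∩ AE · CD = -292/3]
4. A_y = -32/3  [AE · FD = -343/3 ∩ AE · CD = -292/3]
   → A = (-29/3, -32/3)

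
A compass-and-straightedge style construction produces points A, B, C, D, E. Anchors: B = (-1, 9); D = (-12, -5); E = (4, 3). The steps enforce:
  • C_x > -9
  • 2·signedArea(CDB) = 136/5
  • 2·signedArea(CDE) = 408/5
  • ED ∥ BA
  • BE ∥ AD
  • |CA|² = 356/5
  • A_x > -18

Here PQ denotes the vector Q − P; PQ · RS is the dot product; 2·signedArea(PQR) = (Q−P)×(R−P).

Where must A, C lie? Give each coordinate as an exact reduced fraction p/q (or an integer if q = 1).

A = (-17, 1)
C = (-43/5, 9/5)

1. A_x = -17  [BE ∥ AD ∩ ED ∥ BA]
2. A_y = 1  [BE ∥ AD ∩ ED ∥ BA]
   → A = (-17, 1)
3. C_x = -43/5  [2·signedArea(CDE) = 408/5 ∩ 2·signedArea(CDB) = 136/5]
4. C_y = 9/5  [2·signedArea(CDE) = 408/5 ∩ 2·signedArea(CDB) = 136/5]
   → C = (-43/5, 9/5)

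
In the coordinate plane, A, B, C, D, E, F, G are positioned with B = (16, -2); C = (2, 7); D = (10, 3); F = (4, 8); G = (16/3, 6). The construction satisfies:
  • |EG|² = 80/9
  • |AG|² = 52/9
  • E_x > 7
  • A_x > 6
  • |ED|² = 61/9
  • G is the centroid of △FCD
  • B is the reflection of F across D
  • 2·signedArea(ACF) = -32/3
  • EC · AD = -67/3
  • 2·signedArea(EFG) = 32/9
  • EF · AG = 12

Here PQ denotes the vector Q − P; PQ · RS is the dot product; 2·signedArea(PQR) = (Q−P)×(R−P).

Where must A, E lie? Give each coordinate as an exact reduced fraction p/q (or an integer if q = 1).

1. E_x = 8  [line 2·x + 4/3·y + -200/9 = 0 ∩ |EG|² = 80/9]
2. E_y = 14/3  [line 2·x + 4/3·y + -200/9 = 0 ∩ |EG|² = 80/9]
   → E = (8, 14/3)
3. A_x = 20/3  [2·signedArea(ACF) = -32/3 ∩ EF · AG = 12]
4. A_y = 4  [2·signedArea(ACF) = -32/3 ∩ EF · AG = 12]
   → A = (20/3, 4)

A = (20/3, 4)
E = (8, 14/3)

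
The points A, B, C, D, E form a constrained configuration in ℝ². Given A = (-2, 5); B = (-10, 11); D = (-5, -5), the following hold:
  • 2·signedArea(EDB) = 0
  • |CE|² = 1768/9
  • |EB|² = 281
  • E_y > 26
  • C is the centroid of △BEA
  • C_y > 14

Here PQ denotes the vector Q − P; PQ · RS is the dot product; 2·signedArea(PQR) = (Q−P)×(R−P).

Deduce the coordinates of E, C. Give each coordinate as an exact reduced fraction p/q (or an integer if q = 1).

C = (-9, 43/3)
E = (-15, 27)

1. E_x = -15  [line -16·x + -5·y + -105 = 0 ∩ |EB|² = 281]
2. E_y = 27  [line -16·x + -5·y + -105 = 0 ∩ |EB|² = 281]
   → E = (-15, 27)
3. C_x = -9  [C is the centroid of △BEA]
4. C_y = 43/3  [C is the centroid of △BEA]
   → C = (-9, 43/3)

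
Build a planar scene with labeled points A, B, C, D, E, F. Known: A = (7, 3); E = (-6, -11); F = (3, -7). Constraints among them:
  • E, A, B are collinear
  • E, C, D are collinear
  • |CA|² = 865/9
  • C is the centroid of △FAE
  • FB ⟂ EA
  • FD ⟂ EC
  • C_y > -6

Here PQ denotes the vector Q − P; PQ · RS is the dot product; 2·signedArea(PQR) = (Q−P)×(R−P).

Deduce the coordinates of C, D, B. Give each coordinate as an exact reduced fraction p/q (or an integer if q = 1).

B = (59/365, -1593/365)
C = (4/3, -5)
D = (273/202, -1007/202)

1. C_x = 4/3  [C is the centroid of △FAE]
2. C_y = -5  [C is the centroid of △FAE]
   → C = (4/3, -5)
3. D_x = 273/202  [E, C, D are collinear ∩ FD ⟂ EC]
4. D_y = -1007/202  [E, C, D are collinear ∩ FD ⟂ EC]
   → D = (273/202, -1007/202)
5. B_x = 59/365  [E, A, B are collinear ∩ FB ⟂ EA]
6. B_y = -1593/365  [E, A, B are collinear ∩ FB ⟂ EA]
   → B = (59/365, -1593/365)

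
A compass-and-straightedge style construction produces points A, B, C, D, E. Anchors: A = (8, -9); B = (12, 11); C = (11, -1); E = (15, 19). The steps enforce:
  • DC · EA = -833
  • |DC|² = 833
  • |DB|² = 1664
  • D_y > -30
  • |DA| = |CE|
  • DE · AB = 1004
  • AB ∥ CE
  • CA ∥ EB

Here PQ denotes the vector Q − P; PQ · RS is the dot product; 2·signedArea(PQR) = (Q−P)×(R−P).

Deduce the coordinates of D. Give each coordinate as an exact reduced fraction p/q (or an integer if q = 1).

D = (4, -29)

1. D_x = 4  [DE · AB = 1004 ∩ DC · EA = -833]
2. D_y = -29  [DE · AB = 1004 ∩ DC · EA = -833]
   → D = (4, -29)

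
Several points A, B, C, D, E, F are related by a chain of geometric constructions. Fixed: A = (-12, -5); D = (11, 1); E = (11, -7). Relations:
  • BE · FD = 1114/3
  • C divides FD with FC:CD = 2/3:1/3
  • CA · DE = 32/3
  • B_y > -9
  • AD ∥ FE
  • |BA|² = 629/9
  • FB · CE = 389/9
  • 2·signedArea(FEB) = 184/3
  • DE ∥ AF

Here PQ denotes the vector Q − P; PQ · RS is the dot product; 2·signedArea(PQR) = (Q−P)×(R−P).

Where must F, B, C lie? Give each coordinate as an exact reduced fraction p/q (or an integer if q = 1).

B = (-13/3, -25/3)
C = (10/3, -11/3)
F = (-12, -13)

1. F_x = -12  [AD ∥ FE ∩ DE ∥ AF]
2. F_y = -13  [AD ∥ FE ∩ DE ∥ AF]
   → F = (-12, -13)
3. B_x = -13/3  [BE · FD = 1114/3 ∩ 2·signedArea(FEB) = 184/3]
4. B_y = -25/3  [BE · FD = 1114/3 ∩ 2·signedArea(FEB) = 184/3]
   → B = (-13/3, -25/3)
5. C_x = 10/3  [C divides FD with FC:CD = 2/3:1/3]
6. C_y = -11/3  [C divides FD with FC:CD = 2/3:1/3]
   → C = (10/3, -11/3)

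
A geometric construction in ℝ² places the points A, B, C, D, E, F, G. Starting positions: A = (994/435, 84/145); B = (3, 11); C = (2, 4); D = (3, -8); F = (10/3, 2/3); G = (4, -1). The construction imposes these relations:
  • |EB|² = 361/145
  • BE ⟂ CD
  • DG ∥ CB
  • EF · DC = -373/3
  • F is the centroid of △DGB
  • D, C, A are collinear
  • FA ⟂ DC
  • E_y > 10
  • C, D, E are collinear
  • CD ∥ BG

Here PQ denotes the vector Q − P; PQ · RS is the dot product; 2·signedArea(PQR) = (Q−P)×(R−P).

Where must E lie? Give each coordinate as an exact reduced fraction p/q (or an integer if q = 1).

1. E_x = 207/145  [C, D, E are collinear ∩ BE ⟂ CD]
2. E_y = 1576/145  [C, D, E are collinear ∩ BE ⟂ CD]
   → E = (207/145, 1576/145)

E = (207/145, 1576/145)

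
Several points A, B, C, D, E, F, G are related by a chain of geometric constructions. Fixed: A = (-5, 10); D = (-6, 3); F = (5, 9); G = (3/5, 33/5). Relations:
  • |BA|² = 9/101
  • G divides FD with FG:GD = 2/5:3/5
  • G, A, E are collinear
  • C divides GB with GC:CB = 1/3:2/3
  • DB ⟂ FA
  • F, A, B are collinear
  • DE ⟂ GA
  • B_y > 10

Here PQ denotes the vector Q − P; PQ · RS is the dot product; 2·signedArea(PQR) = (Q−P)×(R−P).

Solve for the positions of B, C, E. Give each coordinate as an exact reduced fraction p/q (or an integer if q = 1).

B = (-535/101, 1013/101)
C = (-2069/1515, 11731/1515)
E = (-2817/1073, 9183/1073)

1. B_x = -535/101  [F, A, B are collinear ∩ DB ⟂ FA]
2. B_y = 1013/101  [F, A, B are collinear ∩ DB ⟂ FA]
   → B = (-535/101, 1013/101)
3. C_x = -2069/1515  [C divides GB with GC:CB = 1/3:2/3]
4. C_y = 11731/1515  [C divides GB with GC:CB = 1/3:2/3]
   → C = (-2069/1515, 11731/1515)
5. E_x = -2817/1073  [G, A, E are collinear ∩ DE ⟂ GA]
6. E_y = 9183/1073  [G, A, E are collinear ∩ DE ⟂ GA]
   → E = (-2817/1073, 9183/1073)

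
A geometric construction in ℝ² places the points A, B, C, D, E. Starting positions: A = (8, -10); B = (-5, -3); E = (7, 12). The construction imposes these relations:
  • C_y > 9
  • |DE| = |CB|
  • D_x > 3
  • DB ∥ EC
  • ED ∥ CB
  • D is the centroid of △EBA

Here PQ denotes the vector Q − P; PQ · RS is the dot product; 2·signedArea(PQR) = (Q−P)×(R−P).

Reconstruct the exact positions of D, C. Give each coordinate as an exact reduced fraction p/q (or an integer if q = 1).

C = (-4/3, 28/3)
D = (10/3, -1/3)

1. D_x = 10/3  [D is the centroid of △EBA]
2. D_y = -1/3  [D is the centroid of △EBA]
   → D = (10/3, -1/3)
3. C_x = -4/3  [ED ∥ CB ∩ DB ∥ EC]
4. C_y = 28/3  [ED ∥ CB ∩ DB ∥ EC]
   → C = (-4/3, 28/3)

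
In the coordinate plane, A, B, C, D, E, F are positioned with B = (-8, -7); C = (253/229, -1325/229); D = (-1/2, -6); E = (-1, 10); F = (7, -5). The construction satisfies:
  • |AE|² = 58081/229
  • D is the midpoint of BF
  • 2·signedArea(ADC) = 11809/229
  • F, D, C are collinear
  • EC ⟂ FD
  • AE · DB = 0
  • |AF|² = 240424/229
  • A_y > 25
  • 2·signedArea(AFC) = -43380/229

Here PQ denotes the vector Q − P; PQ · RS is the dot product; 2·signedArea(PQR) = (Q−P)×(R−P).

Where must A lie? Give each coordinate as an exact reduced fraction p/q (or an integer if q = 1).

A = (-711/229, 5905/229)

1. A_x = -711/229  [AE · DB = 0 ∩ 2·signedArea(ADC) = 11809/229]
2. A_y = 5905/229  [AE · DB = 0 ∩ 2·signedArea(ADC) = 11809/229]
   → A = (-711/229, 5905/229)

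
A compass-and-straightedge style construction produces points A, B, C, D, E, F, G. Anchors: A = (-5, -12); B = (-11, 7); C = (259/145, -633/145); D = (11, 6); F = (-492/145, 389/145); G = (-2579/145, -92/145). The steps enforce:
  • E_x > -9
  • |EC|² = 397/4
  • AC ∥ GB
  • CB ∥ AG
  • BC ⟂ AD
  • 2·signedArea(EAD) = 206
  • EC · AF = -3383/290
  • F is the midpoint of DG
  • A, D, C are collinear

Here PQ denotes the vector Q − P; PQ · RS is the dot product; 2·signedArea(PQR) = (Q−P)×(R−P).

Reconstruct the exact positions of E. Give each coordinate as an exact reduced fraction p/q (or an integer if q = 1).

1. E_x = -8  [2·signedArea(EAD) = 206 ∩ EC · AF = -3383/290]
2. E_y = -5/2  [2·signedArea(EAD) = 206 ∩ EC · AF = -3383/290]
   → E = (-8, -5/2)

E = (-8, -5/2)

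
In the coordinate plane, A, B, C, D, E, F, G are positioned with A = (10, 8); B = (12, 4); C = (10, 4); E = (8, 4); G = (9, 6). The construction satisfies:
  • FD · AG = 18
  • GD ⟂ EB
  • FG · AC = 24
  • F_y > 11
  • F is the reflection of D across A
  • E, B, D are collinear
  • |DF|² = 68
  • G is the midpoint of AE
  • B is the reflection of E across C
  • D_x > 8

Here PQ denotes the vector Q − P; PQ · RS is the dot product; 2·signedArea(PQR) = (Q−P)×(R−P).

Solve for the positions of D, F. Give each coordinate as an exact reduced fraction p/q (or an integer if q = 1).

1. D_x = 9  [E, B, D are collinear ∩ GD ⟂ EB]
2. D_y = 4  [E, B, D are collinear ∩ GD ⟂ EB]
   → D = (9, 4)
3. F_x = 11  [F is the reflection of D across A]
4. F_y = 12  [F is the reflection of D across A]
   → F = (11, 12)

D = (9, 4)
F = (11, 12)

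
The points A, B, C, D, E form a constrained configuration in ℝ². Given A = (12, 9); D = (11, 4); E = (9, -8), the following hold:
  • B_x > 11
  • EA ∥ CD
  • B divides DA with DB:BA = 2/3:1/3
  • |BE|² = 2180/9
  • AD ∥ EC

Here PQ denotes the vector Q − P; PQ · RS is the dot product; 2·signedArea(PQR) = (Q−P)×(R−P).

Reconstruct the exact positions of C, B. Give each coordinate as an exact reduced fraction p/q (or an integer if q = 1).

B = (35/3, 22/3)
C = (8, -13)

1. C_x = 8  [EA ∥ CD ∩ AD ∥ EC]
2. C_y = -13  [EA ∥ CD ∩ AD ∥ EC]
   → C = (8, -13)
3. B_x = 35/3  [B divides DA with DB:BA = 2/3:1/3]
4. B_y = 22/3  [B divides DA with DB:BA = 2/3:1/3]
   → B = (35/3, 22/3)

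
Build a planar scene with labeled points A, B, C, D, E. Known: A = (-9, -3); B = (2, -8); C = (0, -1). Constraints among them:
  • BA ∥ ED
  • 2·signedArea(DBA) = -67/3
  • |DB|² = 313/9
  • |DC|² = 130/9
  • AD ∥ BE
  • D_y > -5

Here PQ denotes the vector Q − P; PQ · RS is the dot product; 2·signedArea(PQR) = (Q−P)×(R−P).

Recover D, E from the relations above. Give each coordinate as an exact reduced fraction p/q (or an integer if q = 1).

1. D_x = -7/3  [line -5·x + -11·y + -167/3 = 0 ∩ |DB|² = 313/9]
2. D_y = -4  [line -5·x + -11·y + -167/3 = 0 ∩ |DB|² = 313/9]
   → D = (-7/3, -4)
3. E_x = 26/3  [BA ∥ ED ∩ AD ∥ BE]
4. E_y = -9  [BA ∥ ED ∩ AD ∥ BE]
   → E = (26/3, -9)

D = (-7/3, -4)
E = (26/3, -9)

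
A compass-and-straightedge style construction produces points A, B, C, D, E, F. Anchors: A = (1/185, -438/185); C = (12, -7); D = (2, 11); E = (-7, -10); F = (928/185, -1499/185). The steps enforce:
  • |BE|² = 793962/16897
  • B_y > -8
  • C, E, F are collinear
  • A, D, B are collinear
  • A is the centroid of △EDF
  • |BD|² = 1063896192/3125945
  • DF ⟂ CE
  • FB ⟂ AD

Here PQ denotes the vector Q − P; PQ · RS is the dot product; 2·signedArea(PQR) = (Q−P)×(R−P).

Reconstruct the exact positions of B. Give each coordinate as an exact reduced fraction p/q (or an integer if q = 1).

1. B_x = -2258726/3125945  [A, D, B are collinear ∩ FB ⟂ AD]
2. B_y = -22651877/3125945  [A, D, B are collinear ∩ FB ⟂ AD]
   → B = (-2258726/3125945, -22651877/3125945)

B = (-2258726/3125945, -22651877/3125945)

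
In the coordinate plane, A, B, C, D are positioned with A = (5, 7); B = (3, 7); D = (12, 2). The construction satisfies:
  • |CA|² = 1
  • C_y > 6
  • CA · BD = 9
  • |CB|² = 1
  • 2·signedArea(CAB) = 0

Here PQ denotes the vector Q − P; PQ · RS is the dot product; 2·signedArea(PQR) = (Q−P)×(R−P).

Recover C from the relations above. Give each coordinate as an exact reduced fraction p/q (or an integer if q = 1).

C = (4, 7)

1. C_x = 4  [2·signedArea(CAB) = 0 ∩ CA · BD = 9]
2. C_y = 7  [2·signedArea(CAB) = 0 ∩ CA · BD = 9]
   → C = (4, 7)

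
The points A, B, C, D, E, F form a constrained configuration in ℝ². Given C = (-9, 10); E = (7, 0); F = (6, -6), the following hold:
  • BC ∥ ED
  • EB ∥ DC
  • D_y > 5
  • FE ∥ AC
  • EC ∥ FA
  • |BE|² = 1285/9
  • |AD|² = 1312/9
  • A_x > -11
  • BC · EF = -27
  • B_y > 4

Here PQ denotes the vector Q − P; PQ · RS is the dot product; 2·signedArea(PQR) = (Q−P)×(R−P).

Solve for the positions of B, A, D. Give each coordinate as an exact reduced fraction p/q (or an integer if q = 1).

1. B_x = -4  [line 1·x + 6·y + -24 = 0 ∩ |BE|² = 1285/9]
2. B_y = 14/3  [line 1·x + 6·y + -24 = 0 ∩ |BE|² = 1285/9]
   → B = (-4, 14/3)
3. A_x = -10  [FE ∥ AC ∩ EC ∥ FA]
4. A_y = 4  [FE ∥ AC ∩ EC ∥ FA]
   → A = (-10, 4)
5. D_x = 2  [EB ∥ DC ∩ BC ∥ ED]
6. D_y = 16/3  [EB ∥ DC ∩ BC ∥ ED]
   → D = (2, 16/3)

A = (-10, 4)
B = (-4, 14/3)
D = (2, 16/3)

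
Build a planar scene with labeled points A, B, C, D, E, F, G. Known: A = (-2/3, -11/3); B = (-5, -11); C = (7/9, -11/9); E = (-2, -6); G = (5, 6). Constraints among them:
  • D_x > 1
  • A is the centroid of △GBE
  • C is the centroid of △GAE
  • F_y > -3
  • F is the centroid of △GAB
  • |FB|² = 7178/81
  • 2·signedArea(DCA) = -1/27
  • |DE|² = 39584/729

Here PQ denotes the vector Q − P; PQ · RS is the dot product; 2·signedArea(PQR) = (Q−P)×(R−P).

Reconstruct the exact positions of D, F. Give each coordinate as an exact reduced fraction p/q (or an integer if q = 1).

1. D_x = 46/27  [line 22/9·x + -13/9·y + -98/27 = 0 ∩ |DE|² = 39584/729]
2. D_y = 10/27  [line 22/9·x + -13/9·y + -98/27 = 0 ∩ |DE|² = 39584/729]
   → D = (46/27, 10/27)
3. F_x = -2/9  [F is the centroid of △GAB]
4. F_y = -26/9  [F is the centroid of △GAB]
   → F = (-2/9, -26/9)

D = (46/27, 10/27)
F = (-2/9, -26/9)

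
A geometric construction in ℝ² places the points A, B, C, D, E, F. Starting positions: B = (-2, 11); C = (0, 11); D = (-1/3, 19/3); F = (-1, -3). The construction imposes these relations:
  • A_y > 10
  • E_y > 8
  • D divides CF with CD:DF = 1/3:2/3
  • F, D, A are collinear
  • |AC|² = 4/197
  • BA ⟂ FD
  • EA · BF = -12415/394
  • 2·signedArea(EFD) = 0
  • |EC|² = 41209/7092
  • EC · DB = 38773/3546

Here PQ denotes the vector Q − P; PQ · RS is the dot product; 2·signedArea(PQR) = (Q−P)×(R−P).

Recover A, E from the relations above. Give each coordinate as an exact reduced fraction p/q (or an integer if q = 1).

1. A_x = -2/197  [F, D, A are collinear ∩ BA ⟂ FD]
2. A_y = 2139/197  [F, D, A are collinear ∩ BA ⟂ FD]
   → A = (-2/197, 2139/197)
3. E_x = -203/1182  [2·signedArea(EFD) = 0 ∩ EC · DB = 38773/3546]
4. E_y = 5080/591  [2·signedArea(EFD) = 0 ∩ EC · DB = 38773/3546]
   → E = (-203/1182, 5080/591)

A = (-2/197, 2139/197)
E = (-203/1182, 5080/591)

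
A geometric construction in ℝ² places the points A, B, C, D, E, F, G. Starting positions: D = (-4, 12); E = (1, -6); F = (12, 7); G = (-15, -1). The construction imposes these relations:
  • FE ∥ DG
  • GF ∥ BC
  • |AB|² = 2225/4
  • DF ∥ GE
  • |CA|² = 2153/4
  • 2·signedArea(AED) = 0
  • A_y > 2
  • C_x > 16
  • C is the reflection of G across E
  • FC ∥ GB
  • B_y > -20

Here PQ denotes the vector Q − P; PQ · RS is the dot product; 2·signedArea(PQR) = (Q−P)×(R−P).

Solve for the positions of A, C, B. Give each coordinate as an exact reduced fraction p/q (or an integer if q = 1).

A = (-3/2, 3)
B = (-10, -19)
C = (17, -11)

1. C_x = 17  [C is the reflection of G across E]
2. C_y = -11  [C is the reflection of G across E]
   → C = (17, -11)
3. B_x = -10  [GF ∥ BC ∩ FC ∥ GB]
4. B_y = -19  [GF ∥ BC ∩ FC ∥ GB]
   → B = (-10, -19)
5. A_x = -3/2  [line -18·x + -5·y + -12 = 0 ∩ |AB|² = 2225/4]
6. A_y = 3  [line -18·x + -5·y + -12 = 0 ∩ |AB|² = 2225/4]
   → A = (-3/2, 3)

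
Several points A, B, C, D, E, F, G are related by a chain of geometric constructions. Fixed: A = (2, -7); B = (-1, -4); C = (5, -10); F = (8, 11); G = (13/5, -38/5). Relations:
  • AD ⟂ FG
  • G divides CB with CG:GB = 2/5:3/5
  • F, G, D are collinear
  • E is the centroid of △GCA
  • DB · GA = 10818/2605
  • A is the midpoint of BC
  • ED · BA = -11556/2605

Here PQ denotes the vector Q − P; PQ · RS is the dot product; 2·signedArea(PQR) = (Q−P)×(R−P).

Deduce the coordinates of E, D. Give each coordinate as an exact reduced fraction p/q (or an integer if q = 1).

D = (1414/521, -3755/521)
E = (16/5, -41/5)

1. E_x = 16/5  [E is the centroid of △GCA]
2. E_y = -41/5  [E is the centroid of △GCA]
   → E = (16/5, -41/5)
3. D_x = 1414/521  [F, G, D are collinear ∩ AD ⟂ FG]
4. D_y = -3755/521  [F, G, D are collinear ∩ AD ⟂ FG]
   → D = (1414/521, -3755/521)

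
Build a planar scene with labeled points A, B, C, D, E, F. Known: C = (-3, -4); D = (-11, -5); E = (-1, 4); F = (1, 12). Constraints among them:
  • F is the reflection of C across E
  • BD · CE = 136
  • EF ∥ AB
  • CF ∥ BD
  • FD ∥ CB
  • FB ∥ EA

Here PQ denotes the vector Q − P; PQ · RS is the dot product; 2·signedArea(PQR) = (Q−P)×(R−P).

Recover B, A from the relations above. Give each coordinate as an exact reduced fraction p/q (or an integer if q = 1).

1. B_x = -15  [CF ∥ BD ∩ FD ∥ CB]
2. B_y = -21  [CF ∥ BD ∩ FD ∥ CB]
   → B = (-15, -21)
3. A_x = -17  [EF ∥ AB ∩ FB ∥ EA]
4. A_y = -29  [EF ∥ AB ∩ FB ∥ EA]
   → A = (-17, -29)

A = (-17, -29)
B = (-15, -21)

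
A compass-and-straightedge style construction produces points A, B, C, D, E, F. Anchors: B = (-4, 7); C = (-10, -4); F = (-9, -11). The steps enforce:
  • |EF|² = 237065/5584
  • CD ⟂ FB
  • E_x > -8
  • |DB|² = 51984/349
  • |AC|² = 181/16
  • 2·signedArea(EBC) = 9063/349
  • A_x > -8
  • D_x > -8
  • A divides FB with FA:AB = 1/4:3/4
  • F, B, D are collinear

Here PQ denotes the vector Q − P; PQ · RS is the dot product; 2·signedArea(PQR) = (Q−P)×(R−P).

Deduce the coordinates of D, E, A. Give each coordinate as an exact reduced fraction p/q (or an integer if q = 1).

A = (-31/4, -13/2)
D = (-2536/349, -1661/349)
E = (-5549/698, -6379/1396)

1. D_x = -2536/349  [F, B, D are collinear ∩ CD ⟂ FB]
2. D_y = -1661/349  [F, B, D are collinear ∩ CD ⟂ FB]
   → D = (-2536/349, -1661/349)
3. E_x = -5549/698  [line 11·x + -6·y + 20951/349 = 0 ∩ |EF|² = 237065/5584]
4. E_y = -6379/1396  [line 11·x + -6·y + 20951/349 = 0 ∩ |EF|² = 237065/5584]
   → E = (-5549/698, -6379/1396)
5. A_x = -31/4  [A divides FB with FA:AB = 1/4:3/4]
6. A_y = -13/2  [A divides FB with FA:AB = 1/4:3/4]
   → A = (-31/4, -13/2)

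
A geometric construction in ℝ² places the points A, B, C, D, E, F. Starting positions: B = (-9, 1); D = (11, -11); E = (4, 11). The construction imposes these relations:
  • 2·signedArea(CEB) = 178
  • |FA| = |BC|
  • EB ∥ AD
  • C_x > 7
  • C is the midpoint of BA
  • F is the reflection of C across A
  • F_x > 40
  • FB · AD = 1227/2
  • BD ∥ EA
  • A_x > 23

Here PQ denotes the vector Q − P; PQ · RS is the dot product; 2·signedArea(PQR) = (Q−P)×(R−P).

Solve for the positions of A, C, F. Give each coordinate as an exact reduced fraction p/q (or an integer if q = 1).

A = (24, -1)
C = (15/2, 0)
F = (81/2, -2)

1. A_x = 24  [EB ∥ AD ∩ BD ∥ EA]
2. A_y = -1  [EB ∥ AD ∩ BD ∥ EA]
   → A = (24, -1)
3. C_x = 15/2  [C is the midpoint of BA]
4. C_y = 0  [C is the midpoint of BA]
   → C = (15/2, 0)
5. F_x = 81/2  [F is the reflection of C across A]
6. F_y = -2  [F is the reflection of C across A]
   → F = (81/2, -2)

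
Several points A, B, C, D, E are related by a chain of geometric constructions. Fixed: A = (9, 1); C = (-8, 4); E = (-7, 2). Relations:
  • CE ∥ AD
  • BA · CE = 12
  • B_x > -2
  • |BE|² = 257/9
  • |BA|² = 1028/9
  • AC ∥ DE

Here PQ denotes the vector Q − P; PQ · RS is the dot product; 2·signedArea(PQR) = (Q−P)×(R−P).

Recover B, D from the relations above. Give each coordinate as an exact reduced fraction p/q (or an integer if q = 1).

1. B_x = -5/3  [line -1·x + 2·y + -5 = 0 ∩ |BE|² = 257/9]
2. B_y = 5/3  [line -1·x + 2·y + -5 = 0 ∩ |BE|² = 257/9]
   → B = (-5/3, 5/3)
3. D_x = 10  [AC ∥ DE ∩ CE ∥ AD]
4. D_y = -1  [AC ∥ DE ∩ CE ∥ AD]
   → D = (10, -1)

B = (-5/3, 5/3)
D = (10, -1)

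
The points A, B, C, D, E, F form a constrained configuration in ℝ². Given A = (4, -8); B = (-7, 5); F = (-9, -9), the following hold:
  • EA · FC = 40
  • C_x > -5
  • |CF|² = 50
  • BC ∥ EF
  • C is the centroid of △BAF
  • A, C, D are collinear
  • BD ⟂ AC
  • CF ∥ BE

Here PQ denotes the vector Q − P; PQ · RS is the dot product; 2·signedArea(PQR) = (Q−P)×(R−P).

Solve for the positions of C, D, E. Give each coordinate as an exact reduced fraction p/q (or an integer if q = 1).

C = (-4, -4)
D = (-10, -1)
E = (-12, 0)

1. C_x = -4  [C is the centroid of △BAF]
2. C_y = -4  [C is the centroid of △BAF]
   → C = (-4, -4)
3. D_x = -10  [A, C, D are collinear ∩ BD ⟂ AC]
4. D_y = -1  [A, C, D are collinear ∩ BD ⟂ AC]
   → D = (-10, -1)
5. E_x = -12  [BC ∥ EF ∩ CF ∥ BE]
6. E_y = 0  [BC ∥ EF ∩ CF ∥ BE]
   → E = (-12, 0)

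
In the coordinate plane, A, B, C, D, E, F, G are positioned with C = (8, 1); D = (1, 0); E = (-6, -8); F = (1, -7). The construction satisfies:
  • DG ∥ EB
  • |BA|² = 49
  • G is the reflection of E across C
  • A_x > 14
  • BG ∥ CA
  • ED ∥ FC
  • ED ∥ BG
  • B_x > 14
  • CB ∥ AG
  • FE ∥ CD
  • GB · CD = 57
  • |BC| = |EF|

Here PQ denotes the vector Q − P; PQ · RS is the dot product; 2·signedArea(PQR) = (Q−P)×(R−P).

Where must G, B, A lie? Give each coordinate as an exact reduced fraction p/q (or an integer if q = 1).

1. G_x = 22  [G is the reflection of E across C]
2. G_y = 10  [G is the reflection of E across C]
   → G = (22, 10)
3. B_x = 15  [ED ∥ BG ∩ DG ∥ EB]
4. B_y = 2  [ED ∥ BG ∩ DG ∥ EB]
   → B = (15, 2)
5. A_x = 15  [CB ∥ AG ∩ BG ∥ CA]
6. A_y = 9  [CB ∥ AG ∩ BG ∥ CA]
   → A = (15, 9)

A = (15, 9)
B = (15, 2)
G = (22, 10)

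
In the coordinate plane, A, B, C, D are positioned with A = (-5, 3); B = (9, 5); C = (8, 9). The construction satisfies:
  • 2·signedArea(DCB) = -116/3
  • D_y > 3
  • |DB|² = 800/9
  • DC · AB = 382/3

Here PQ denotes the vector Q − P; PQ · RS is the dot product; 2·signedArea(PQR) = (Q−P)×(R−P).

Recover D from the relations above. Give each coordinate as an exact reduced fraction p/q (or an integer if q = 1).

D = (-1/3, 11/3)

1. D_x = -1/3  [2·signedArea(DCB) = -116/3 ∩ DC · AB = 382/3]
2. D_y = 11/3  [2·signedArea(DCB) = -116/3 ∩ DC · AB = 382/3]
   → D = (-1/3, 11/3)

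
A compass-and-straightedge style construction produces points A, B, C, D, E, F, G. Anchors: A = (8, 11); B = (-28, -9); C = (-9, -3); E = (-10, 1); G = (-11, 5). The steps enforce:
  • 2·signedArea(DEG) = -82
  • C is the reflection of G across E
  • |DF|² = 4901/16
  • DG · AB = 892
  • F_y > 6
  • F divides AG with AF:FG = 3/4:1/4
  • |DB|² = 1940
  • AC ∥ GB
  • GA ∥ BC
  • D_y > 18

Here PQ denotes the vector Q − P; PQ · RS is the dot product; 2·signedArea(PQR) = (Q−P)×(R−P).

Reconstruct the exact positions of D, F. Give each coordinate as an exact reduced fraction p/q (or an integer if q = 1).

1. D_x = 6  [2·signedArea(DEG) = -82 ∩ DG · AB = 892]
2. D_y = 19  [2·signedArea(DEG) = -82 ∩ DG · AB = 892]
   → D = (6, 19)
3. F_x = -25/4  [F divides AG with AF:FG = 3/4:1/4]
4. F_y = 13/2  [F divides AG with AF:FG = 3/4:1/4]
   → F = (-25/4, 13/2)

D = (6, 19)
F = (-25/4, 13/2)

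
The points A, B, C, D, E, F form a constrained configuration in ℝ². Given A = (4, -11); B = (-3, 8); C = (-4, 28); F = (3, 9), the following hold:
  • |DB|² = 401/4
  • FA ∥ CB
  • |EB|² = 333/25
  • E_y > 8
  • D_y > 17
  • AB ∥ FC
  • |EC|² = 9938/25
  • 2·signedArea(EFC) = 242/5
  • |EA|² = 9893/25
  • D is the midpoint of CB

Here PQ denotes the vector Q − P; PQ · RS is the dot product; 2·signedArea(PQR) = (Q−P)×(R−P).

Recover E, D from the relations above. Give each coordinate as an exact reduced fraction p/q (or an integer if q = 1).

1. E_x = 3/5  [line -19·x + -7·y + 358/5 = 0 ∩ |EA|² = 9893/25]
2. E_y = 43/5  [line -19·x + -7·y + 358/5 = 0 ∩ |EA|² = 9893/25]
   → E = (3/5, 43/5)
3. D_x = -7/2  [D is the midpoint of CB]
4. D_y = 18  [D is the midpoint of CB]
   → D = (-7/2, 18)

D = (-7/2, 18)
E = (3/5, 43/5)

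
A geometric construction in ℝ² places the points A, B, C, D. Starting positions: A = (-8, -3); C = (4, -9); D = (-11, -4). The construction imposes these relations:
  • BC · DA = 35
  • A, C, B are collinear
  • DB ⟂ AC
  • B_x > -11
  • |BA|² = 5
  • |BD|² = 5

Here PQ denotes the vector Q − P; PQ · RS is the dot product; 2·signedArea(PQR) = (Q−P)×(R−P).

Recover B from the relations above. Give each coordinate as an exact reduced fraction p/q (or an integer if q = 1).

B = (-10, -2)

1. B_x = -10  [A, C, B are collinear ∩ DB ⟂ AC]
2. B_y = -2  [A, C, B are collinear ∩ DB ⟂ AC]
   → B = (-10, -2)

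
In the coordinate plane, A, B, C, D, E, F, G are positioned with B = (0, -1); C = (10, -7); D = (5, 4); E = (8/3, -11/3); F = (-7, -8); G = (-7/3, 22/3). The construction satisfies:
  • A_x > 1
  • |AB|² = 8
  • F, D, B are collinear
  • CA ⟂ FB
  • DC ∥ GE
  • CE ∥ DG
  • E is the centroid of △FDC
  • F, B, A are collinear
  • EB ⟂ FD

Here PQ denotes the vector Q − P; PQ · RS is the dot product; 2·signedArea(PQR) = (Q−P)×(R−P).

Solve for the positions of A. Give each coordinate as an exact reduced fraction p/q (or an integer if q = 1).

1. A_x = 2  [F, B, A are collinear ∩ CA ⟂ FB]
2. A_y = 1  [F, B, A are collinear ∩ CA ⟂ FB]
   → A = (2, 1)

A = (2, 1)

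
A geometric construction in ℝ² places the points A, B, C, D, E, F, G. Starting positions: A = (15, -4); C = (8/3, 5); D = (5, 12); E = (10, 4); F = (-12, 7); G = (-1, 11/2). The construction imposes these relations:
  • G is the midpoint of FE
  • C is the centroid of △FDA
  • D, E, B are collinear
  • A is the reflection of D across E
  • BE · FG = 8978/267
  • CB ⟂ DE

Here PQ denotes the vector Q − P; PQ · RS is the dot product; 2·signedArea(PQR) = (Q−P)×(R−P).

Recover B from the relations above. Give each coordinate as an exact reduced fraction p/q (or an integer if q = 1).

1. B_x = 2000/267  [D, E, B are collinear ∩ CB ⟂ DE]
2. B_y = 2140/267  [D, E, B are collinear ∩ CB ⟂ DE]
   → B = (2000/267, 2140/267)

B = (2000/267, 2140/267)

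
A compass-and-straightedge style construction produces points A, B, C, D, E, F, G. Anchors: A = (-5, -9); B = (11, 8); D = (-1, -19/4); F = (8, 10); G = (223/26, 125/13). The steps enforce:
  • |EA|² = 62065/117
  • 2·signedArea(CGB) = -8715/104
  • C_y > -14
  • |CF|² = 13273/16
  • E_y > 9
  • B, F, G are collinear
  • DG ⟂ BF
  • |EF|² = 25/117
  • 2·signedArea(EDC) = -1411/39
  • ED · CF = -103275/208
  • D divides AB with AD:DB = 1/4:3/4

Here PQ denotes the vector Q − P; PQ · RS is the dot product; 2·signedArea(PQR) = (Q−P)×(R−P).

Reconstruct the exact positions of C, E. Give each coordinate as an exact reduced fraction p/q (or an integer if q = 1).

1. C_x = -9  [line 21/13·x + 63/26·y + 4851/104 = 0 ∩ |CF|² = 13273/16]
2. C_y = -53/4  [line 21/13·x + 63/26·y + 4851/104 = 0 ∩ |CF|² = 13273/16]
   → C = (-9, -53/4)
3. E_x = 109/13  [2·signedArea(EDC) = -1411/39 ∩ ED · CF = -103275/208]
4. E_y = 380/39  [2·signedArea(EDC) = -1411/39 ∩ ED · CF = -103275/208]
   → E = (109/13, 380/39)

C = (-9, -53/4)
E = (109/13, 380/39)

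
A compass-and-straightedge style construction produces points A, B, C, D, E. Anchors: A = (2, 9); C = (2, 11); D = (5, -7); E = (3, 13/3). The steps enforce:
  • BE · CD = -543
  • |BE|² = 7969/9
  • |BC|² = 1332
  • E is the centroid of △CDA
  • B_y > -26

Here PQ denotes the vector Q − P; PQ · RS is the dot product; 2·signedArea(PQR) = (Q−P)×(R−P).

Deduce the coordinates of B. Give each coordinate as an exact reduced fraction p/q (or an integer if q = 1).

B = (8, -25)

1. B_x = 8  [line -3·x + 18·y + 474 = 0 ∩ |BC|² = 1332]
2. B_y = -25  [line -3·x + 18·y + 474 = 0 ∩ |BC|² = 1332]
   → B = (8, -25)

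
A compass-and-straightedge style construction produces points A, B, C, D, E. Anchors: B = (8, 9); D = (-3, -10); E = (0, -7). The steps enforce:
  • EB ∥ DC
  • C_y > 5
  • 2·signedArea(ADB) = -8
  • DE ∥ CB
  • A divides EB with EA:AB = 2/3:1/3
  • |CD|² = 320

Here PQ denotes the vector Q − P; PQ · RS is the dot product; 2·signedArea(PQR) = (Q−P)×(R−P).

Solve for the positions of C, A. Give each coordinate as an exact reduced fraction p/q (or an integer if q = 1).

A = (16/3, 11/3)
C = (5, 6)

1. C_x = 5  [DE ∥ CB ∩ EB ∥ DC]
2. C_y = 6  [DE ∥ CB ∩ EB ∥ DC]
   → C = (5, 6)
3. A_x = 16/3  [A divides EB with EA:AB = 2/3:1/3]
4. A_y = 11/3  [A divides EB with EA:AB = 2/3:1/3]
   → A = (16/3, 11/3)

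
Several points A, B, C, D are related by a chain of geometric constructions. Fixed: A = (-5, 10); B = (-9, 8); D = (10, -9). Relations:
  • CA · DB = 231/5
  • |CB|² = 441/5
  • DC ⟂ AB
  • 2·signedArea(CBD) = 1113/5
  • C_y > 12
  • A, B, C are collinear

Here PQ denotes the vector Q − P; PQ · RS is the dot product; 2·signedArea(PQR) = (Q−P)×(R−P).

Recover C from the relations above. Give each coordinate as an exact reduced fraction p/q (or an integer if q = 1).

C = (-3/5, 61/5)

1. C_x = -3/5  [A, B, C are collinear ∩ DC ⟂ AB]
2. C_y = 61/5  [A, B, C are collinear ∩ DC ⟂ AB]
   → C = (-3/5, 61/5)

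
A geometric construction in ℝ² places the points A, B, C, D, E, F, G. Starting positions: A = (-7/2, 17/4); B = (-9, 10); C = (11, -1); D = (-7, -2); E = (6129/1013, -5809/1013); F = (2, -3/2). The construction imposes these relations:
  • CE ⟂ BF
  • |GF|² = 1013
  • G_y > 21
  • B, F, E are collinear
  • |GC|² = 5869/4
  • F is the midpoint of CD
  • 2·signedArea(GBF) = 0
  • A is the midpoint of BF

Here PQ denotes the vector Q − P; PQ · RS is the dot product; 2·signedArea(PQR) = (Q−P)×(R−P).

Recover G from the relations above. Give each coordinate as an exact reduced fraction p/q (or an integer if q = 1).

1. G_x = -20  [line 23/2·x + 11·y + -13/2 = 0 ∩ |GF|² = 1013]
2. G_y = 43/2  [line 23/2·x + 11·y + -13/2 = 0 ∩ |GF|² = 1013]
   → G = (-20, 43/2)

G = (-20, 43/2)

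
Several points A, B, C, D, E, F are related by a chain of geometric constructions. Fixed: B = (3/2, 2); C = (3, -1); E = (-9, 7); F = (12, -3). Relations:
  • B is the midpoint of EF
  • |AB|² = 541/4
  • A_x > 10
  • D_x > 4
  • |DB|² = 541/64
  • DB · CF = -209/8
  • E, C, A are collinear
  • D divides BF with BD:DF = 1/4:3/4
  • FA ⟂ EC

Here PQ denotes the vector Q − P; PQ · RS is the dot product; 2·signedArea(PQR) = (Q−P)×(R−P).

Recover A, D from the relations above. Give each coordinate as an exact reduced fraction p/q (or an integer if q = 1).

A = (132/13, -75/13)
D = (33/8, 3/4)

1. A_x = 132/13  [E, C, A are collinear ∩ FA ⟂ EC]
2. A_y = -75/13  [E, C, A are collinear ∩ FA ⟂ EC]
   → A = (132/13, -75/13)
3. D_x = 33/8  [D divides BF with BD:DF = 1/4:3/4]
4. D_y = 3/4  [D divides BF with BD:DF = 1/4:3/4]
   → D = (33/8, 3/4)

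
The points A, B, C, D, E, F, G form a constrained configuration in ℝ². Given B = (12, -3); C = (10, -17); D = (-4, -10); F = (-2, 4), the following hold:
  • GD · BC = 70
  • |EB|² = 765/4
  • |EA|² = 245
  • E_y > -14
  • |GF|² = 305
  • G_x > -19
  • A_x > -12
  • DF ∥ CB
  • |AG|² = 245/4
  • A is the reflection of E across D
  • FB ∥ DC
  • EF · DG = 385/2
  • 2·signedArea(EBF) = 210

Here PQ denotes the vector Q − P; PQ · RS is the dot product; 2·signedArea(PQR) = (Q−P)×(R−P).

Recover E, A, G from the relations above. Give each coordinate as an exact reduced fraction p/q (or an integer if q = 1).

A = (-11, -13/2)
E = (3, -27/2)
G = (-18, -3)

1. E_x = 3  [line -7·x + -14·y + -168 = 0 ∩ |EB|² = 765/4]
2. E_y = -27/2  [line -7·x + -14·y + -168 = 0 ∩ |EB|² = 765/4]
   → E = (3, -27/2)
3. A_x = -11  [A is the reflection of E across D]
4. A_y = -13/2  [A is the reflection of E across D]
   → A = (-11, -13/2)
5. G_x = -18  [EF · DG = 385/2 ∩ GD · BC = 70]
6. G_y = -3  [EF · DG = 385/2 ∩ GD · BC = 70]
   → G = (-18, -3)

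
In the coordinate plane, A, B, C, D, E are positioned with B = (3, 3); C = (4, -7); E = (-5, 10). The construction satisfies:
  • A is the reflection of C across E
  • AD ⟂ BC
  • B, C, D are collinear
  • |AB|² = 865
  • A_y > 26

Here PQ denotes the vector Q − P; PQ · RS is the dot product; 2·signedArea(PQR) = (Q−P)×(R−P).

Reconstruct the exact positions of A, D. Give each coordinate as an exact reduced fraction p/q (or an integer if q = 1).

A = (-14, 27)
D = (46/101, 2873/101)

1. A_x = -14  [A is the reflection of C across E]
2. A_y = 27  [A is the reflection of C across E]
   → A = (-14, 27)
3. D_x = 46/101  [B, C, D are collinear ∩ AD ⟂ BC]
4. D_y = 2873/101  [B, C, D are collinear ∩ AD ⟂ BC]
   → D = (46/101, 2873/101)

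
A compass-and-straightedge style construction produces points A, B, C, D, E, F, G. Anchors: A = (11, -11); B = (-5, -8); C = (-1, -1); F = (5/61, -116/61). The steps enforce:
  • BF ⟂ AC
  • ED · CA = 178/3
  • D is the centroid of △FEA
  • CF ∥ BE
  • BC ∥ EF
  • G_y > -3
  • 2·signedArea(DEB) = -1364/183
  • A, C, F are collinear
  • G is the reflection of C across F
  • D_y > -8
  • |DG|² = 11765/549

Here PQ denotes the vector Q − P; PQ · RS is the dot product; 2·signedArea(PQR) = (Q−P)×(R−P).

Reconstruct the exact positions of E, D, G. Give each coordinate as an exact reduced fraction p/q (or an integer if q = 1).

D = (437/183, -1330/183)
E = (-239/61, -543/61)
G = (71/61, -171/61)

1. E_x = -239/61  [BC ∥ EF ∩ CF ∥ BE]
2. E_y = -543/61  [BC ∥ EF ∩ CF ∥ BE]
   → E = (-239/61, -543/61)
3. D_x = 437/183  [D is the centroid of △FEA]
4. D_y = -1330/183  [D is the centroid of △FEA]
   → D = (437/183, -1330/183)
5. G_x = 71/61  [G is the reflection of C across F]
6. G_y = -171/61  [G is the reflection of C across F]
   → G = (71/61, -171/61)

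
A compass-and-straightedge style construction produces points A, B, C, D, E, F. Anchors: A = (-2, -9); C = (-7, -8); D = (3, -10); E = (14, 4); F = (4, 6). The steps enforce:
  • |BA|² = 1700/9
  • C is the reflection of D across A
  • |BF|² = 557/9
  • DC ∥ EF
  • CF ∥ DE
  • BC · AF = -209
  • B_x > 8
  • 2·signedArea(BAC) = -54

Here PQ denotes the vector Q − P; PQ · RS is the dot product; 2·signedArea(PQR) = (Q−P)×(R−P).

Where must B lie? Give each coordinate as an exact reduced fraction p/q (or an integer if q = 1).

1. B_x = 26/3  [2·signedArea(BAC) = -54 ∩ BC · AF = -209]
2. B_y = -1/3  [2·signedArea(BAC) = -54 ∩ BC · AF = -209]
   → B = (26/3, -1/3)

B = (26/3, -1/3)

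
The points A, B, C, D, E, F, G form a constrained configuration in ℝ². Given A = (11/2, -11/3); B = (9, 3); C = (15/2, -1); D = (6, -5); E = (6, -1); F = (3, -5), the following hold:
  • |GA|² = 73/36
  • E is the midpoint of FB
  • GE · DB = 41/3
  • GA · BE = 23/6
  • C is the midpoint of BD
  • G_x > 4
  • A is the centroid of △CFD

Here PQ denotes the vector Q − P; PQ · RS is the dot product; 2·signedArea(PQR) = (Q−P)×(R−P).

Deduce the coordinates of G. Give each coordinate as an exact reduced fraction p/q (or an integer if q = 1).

G = (5, -7/3)

1. G_x = 5  [GE · DB = 41/3 ∩ GA · BE = 23/6]
2. G_y = -7/3  [GE · DB = 41/3 ∩ GA · BE = 23/6]
   → G = (5, -7/3)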